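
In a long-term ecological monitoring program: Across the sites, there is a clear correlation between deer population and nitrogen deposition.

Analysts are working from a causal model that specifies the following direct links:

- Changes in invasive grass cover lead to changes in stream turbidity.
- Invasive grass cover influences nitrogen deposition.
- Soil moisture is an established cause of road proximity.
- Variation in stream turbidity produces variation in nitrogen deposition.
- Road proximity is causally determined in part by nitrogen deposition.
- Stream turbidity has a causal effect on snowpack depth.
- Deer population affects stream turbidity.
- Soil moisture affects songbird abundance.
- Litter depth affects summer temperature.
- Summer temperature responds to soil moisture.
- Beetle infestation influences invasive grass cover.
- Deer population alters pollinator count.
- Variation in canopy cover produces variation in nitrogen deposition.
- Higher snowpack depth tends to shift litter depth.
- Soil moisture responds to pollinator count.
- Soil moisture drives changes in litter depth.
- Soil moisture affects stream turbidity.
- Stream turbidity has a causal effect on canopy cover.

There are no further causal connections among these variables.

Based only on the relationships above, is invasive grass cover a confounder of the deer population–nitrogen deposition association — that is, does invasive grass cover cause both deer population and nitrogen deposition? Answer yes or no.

no

Invasive grass cover has no stated causal path to deer population. A confounder must cause both variables, so invasive grass cover does not qualify.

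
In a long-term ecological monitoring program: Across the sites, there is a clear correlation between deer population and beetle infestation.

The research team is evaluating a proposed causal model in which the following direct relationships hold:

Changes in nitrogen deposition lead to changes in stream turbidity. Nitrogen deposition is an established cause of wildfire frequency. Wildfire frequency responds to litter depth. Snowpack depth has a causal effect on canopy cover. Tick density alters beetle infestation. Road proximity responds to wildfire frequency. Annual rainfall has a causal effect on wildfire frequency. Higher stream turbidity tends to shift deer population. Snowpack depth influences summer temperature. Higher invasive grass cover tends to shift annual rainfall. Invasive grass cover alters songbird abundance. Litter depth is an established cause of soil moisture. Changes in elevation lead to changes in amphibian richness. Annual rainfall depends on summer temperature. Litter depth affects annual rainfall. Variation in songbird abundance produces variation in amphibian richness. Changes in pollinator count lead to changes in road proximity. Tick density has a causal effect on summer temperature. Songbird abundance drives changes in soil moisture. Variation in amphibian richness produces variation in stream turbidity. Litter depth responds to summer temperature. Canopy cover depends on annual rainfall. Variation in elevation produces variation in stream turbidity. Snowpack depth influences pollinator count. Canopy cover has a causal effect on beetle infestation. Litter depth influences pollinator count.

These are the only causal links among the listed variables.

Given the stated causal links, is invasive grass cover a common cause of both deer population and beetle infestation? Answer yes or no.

Invasive grass cover has a causal path to deer population (invasive grass cover → songbird abundance → amphibian richness → stream turbidity → deer population) and to beetle infestation (invasive grass cover → annual rainfall → canopy cover → beetle infestation), so it is a common cause of both — a confounder.

yes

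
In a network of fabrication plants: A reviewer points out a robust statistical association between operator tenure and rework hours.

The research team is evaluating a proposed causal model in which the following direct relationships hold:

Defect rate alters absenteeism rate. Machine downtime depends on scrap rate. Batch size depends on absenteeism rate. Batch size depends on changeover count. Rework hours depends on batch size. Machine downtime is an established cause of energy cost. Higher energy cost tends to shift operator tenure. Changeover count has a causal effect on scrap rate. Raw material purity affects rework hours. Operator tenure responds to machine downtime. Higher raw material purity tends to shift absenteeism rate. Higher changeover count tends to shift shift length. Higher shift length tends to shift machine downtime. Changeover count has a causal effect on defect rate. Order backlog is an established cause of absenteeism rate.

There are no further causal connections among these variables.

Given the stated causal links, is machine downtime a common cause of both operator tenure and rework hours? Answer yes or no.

Machine downtime has no stated causal path to rework hours. A confounder must cause both variables, so machine downtime does not qualify.

no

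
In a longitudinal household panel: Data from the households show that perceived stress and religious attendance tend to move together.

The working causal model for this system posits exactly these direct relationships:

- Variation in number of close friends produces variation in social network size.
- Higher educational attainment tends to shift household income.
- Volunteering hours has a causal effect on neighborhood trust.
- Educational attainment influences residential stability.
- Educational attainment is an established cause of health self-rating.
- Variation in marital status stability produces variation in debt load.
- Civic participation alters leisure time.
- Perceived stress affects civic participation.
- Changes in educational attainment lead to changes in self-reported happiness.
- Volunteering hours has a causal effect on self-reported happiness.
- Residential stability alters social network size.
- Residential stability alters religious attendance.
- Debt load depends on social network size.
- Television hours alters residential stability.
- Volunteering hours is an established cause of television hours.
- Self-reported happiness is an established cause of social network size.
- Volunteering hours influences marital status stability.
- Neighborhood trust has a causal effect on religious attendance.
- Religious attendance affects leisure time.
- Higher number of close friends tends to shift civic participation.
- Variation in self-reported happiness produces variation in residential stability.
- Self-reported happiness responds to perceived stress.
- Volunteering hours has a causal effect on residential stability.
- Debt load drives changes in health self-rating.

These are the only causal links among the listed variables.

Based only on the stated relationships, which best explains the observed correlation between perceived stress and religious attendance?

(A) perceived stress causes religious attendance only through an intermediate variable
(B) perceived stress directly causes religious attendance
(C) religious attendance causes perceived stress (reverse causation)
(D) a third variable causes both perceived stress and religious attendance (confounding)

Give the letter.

Perceived stress reaches religious attendance through perceived stress → self-reported happiness → residential stability → religious attendance — an indirect causal chain with no direct perceived stress → religious attendance link. No variable causes both perceived stress and religious attendance, so confounding is ruled out; the effect is mediated.

A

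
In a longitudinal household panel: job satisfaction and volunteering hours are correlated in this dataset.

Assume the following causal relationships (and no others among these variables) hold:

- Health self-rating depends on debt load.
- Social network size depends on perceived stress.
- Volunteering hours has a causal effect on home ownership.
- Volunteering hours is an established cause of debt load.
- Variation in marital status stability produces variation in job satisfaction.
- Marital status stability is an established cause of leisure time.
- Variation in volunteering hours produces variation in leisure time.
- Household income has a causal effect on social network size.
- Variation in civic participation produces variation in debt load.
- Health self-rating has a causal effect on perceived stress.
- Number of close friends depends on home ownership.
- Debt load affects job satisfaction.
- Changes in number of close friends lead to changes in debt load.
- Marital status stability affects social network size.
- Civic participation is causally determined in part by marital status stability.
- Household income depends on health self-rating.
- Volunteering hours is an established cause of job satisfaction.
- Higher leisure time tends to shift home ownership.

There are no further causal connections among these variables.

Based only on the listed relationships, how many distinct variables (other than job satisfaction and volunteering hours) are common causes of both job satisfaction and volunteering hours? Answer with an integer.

No listed variable has a causal path to both job satisfaction and volunteering hours, so there are no common causes.

0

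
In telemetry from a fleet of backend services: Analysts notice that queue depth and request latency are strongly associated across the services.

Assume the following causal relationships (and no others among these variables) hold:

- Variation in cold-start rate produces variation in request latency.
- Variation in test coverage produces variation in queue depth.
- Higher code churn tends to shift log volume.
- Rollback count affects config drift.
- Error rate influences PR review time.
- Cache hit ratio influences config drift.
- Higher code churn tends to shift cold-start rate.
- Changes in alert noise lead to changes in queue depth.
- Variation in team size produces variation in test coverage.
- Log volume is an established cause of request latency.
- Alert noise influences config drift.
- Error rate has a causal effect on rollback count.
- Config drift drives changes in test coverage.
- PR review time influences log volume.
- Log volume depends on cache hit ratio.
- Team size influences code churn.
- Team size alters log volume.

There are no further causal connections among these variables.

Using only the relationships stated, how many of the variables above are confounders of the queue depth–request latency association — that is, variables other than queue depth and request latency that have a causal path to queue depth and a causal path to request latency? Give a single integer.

3

The common causes are: cache hit ratio (to queue depth via cache hit ratio → config drift → test coverage → queue depth; to request latency via cache hit ratio → log volume → request latency); error rate (to queue depth via error rate → rollback count → config drift → test coverage → queue depth; to request latency via error rate → PR review time → log volume → request latency); team size (to queue depth via team size → test coverage → queue depth; to request latency via team size → log volume → request latency).
Every other variable lacks a causal path to at least one of queue depth and request latency.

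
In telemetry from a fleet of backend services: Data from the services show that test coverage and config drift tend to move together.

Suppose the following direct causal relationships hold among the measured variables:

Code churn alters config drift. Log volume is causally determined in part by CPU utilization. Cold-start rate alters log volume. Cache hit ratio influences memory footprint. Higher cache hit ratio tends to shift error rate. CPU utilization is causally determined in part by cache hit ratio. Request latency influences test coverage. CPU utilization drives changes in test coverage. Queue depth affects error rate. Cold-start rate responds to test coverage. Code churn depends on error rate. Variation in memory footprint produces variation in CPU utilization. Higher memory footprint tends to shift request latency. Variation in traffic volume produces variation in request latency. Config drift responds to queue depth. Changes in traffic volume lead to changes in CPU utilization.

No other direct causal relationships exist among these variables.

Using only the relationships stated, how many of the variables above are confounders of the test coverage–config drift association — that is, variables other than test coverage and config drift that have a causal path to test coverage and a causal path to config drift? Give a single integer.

1

The common causes are: cache hit ratio (to test coverage via cache hit ratio → CPU utilization → test coverage; to config drift via cache hit ratio → error rate → code churn → config drift).
Every other variable lacks a causal path to at least one of test coverage and config drift.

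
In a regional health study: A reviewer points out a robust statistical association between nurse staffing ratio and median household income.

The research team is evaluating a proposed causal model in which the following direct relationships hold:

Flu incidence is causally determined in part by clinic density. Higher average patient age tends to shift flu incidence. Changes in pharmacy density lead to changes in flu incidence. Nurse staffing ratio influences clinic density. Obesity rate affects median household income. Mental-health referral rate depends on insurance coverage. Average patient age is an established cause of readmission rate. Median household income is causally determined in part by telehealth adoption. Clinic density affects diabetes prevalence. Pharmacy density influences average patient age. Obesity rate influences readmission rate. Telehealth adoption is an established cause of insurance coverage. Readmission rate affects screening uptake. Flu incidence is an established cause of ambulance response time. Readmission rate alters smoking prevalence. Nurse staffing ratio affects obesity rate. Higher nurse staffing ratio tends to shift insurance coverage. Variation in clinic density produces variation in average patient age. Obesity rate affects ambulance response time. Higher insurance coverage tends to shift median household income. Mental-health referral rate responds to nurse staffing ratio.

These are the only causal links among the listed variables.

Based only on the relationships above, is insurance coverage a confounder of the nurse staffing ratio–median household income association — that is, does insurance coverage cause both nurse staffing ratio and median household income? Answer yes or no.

no

Insurance coverage has no stated causal path to nurse staffing ratio. A confounder must cause both variables, so insurance coverage does not qualify.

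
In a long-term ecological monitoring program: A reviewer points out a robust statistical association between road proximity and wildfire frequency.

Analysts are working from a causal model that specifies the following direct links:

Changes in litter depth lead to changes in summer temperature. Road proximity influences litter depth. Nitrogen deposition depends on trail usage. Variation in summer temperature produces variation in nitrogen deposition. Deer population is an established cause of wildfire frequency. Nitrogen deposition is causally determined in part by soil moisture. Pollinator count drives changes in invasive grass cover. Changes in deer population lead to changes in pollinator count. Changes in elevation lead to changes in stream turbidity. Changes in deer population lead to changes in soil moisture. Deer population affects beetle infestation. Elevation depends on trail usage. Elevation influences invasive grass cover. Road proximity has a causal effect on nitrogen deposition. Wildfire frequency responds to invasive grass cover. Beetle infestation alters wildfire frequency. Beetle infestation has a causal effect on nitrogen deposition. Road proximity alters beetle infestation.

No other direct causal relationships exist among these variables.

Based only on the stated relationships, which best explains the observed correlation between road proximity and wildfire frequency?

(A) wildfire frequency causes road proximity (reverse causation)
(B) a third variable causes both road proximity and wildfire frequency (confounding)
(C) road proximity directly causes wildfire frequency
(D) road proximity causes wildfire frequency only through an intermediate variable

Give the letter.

D

Road proximity reaches wildfire frequency through road proximity → beetle infestation → wildfire frequency — an indirect causal chain with no direct road proximity → wildfire frequency link. No variable causes both road proximity and wildfire frequency, so confounding is ruled out; the effect is mediated.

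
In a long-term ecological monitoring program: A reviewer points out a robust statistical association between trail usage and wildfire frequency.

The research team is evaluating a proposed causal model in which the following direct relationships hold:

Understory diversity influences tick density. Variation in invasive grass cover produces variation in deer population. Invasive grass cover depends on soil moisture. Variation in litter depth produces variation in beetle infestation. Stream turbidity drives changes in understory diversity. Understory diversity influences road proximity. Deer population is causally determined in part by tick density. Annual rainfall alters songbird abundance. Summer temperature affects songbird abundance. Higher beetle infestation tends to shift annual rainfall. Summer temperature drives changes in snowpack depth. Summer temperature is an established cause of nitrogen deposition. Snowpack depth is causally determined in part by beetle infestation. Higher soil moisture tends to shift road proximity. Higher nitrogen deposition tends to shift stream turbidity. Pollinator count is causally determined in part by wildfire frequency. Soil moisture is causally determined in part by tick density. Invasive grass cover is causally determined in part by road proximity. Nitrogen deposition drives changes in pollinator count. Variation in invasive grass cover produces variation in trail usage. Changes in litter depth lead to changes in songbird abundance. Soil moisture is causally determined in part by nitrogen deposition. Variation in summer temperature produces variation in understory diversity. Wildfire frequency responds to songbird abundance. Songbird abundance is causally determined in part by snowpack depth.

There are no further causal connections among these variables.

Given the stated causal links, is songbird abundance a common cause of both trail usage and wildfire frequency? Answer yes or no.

Songbird abundance has no stated causal path to trail usage. A confounder must cause both variables, so songbird abundance does not qualify.

no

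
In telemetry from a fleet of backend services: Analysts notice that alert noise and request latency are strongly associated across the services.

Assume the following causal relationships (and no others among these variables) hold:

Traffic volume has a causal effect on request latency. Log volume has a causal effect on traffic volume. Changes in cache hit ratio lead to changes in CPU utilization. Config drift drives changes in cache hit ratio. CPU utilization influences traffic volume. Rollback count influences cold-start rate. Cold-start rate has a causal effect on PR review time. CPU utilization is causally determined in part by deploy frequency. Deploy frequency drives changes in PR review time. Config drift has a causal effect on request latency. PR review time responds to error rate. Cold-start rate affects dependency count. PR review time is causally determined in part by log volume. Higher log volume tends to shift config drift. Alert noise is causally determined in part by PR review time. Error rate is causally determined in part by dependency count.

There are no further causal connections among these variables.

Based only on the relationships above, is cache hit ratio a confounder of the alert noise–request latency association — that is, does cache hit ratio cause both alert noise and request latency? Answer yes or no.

no

Cache hit ratio has no stated causal path to alert noise. A confounder must cause both variables, so cache hit ratio does not qualify.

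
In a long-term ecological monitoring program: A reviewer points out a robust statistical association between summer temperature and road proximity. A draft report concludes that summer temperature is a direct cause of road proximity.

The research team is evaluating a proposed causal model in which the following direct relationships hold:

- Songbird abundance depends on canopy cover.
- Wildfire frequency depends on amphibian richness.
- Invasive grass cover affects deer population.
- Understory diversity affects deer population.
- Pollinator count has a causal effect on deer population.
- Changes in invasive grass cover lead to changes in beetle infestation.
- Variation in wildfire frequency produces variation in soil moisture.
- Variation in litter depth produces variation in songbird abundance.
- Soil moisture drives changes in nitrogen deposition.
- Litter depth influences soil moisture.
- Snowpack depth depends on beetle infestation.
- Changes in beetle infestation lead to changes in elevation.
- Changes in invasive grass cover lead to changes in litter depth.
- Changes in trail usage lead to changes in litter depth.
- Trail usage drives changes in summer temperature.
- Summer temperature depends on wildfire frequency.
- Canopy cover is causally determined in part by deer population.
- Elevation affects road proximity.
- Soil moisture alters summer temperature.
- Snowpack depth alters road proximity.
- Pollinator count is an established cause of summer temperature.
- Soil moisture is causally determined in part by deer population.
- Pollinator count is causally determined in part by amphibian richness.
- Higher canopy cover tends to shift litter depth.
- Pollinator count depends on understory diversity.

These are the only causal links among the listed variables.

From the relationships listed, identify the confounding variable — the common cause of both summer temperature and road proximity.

invasive grass cover

Invasive grass cover has a causal path to summer temperature (invasive grass cover → deer population → soil moisture → summer temperature) and a separate causal path to road proximity (invasive grass cover → beetle infestation → elevation → road proximity), so it is a common cause of both.
No stated relationship gives summer temperature a causal route to road proximity, so the correlation is explained by the shared upstream cause rather than a direct effect.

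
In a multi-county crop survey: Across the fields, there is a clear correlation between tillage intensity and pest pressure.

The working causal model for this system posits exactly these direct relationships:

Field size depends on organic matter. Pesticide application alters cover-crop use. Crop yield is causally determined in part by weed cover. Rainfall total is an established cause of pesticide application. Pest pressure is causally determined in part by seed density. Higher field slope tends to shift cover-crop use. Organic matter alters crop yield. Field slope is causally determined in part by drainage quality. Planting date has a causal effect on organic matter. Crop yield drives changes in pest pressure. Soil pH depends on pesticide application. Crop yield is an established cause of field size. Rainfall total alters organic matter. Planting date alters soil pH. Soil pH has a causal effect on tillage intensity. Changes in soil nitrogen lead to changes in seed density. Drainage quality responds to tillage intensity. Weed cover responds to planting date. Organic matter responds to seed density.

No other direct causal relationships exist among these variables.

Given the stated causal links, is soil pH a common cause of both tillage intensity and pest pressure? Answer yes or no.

Soil pH has no stated causal path to pest pressure. A confounder must cause both variables, so soil pH does not qualify.

no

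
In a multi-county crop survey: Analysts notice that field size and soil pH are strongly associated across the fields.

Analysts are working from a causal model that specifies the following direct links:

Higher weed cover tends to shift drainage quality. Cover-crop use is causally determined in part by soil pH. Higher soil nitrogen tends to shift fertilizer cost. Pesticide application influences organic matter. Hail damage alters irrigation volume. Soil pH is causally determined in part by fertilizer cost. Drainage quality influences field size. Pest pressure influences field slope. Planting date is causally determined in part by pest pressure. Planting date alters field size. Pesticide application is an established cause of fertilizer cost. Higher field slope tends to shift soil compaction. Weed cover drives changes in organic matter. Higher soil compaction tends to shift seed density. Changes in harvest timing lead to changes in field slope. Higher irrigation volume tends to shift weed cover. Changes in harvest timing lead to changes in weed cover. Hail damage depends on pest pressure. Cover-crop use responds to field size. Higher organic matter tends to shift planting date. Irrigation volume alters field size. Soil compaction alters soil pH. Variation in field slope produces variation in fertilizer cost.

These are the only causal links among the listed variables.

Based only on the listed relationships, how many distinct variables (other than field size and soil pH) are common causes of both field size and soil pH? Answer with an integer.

3

The common causes are: harvest timing (to field size via harvest timing → weed cover → drainage quality → field size; to soil pH via harvest timing → field slope → fertilizer cost → soil pH); pest pressure (to field size via pest pressure → planting date → field size; to soil pH via pest pressure → field slope → fertilizer cost → soil pH); pesticide application (to field size via pesticide application → organic matter → planting date → field size; to soil pH via pesticide application → fertilizer cost → soil pH).
Every other variable lacks a causal path to at least one of field size and soil pH.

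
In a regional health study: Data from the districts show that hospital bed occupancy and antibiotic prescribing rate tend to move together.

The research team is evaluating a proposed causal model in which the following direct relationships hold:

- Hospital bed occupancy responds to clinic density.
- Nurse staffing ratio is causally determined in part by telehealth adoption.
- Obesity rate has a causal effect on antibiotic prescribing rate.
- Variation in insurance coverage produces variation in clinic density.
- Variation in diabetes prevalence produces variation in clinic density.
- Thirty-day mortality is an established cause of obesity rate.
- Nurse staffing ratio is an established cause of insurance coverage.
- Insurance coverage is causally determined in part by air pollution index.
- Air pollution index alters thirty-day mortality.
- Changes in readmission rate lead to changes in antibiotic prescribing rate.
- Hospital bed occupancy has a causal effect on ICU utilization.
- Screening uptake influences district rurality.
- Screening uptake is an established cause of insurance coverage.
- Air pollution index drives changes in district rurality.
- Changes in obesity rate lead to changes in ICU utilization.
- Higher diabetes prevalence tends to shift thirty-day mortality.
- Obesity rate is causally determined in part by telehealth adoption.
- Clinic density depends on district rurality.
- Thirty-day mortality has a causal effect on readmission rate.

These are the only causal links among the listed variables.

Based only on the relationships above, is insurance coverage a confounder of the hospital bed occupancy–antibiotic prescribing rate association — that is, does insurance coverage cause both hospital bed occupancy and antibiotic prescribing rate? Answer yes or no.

Insurance coverage has no stated causal path to antibiotic prescribing rate. A confounder must cause both variables, so insurance coverage does not qualify.

no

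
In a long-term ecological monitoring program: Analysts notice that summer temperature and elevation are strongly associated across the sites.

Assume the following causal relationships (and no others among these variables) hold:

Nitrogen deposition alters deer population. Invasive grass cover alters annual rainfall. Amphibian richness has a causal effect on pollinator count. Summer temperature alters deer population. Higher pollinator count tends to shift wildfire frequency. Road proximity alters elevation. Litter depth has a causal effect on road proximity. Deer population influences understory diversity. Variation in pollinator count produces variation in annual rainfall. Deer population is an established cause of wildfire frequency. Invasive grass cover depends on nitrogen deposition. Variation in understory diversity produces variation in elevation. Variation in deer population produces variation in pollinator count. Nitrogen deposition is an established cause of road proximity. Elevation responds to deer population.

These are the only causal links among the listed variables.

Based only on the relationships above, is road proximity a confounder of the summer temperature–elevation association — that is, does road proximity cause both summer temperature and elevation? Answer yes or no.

Road proximity has no stated causal path to summer temperature. A confounder must cause both variables, so road proximity does not qualify.

no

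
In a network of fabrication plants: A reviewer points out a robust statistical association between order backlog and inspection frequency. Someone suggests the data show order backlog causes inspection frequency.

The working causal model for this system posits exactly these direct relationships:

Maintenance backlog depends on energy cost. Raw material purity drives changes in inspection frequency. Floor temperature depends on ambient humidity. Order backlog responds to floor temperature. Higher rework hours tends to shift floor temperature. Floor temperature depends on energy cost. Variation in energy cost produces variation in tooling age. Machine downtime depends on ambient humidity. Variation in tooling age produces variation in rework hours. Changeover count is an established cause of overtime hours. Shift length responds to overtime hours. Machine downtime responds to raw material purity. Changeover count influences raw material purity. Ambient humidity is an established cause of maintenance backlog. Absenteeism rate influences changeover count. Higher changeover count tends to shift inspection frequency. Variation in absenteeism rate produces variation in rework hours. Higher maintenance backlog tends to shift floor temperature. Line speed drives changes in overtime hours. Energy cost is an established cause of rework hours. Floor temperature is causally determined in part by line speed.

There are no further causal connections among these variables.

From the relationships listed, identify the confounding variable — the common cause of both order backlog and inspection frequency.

Absenteeism rate has a causal path to order backlog (absenteeism rate → rework hours → floor temperature → order backlog) and a separate causal path to inspection frequency (absenteeism rate → changeover count → inspection frequency), so it is a common cause of both.
No stated relationship gives order backlog a causal route to inspection frequency, so the correlation is explained by the shared upstream cause rather than a direct effect.

absenteeism rate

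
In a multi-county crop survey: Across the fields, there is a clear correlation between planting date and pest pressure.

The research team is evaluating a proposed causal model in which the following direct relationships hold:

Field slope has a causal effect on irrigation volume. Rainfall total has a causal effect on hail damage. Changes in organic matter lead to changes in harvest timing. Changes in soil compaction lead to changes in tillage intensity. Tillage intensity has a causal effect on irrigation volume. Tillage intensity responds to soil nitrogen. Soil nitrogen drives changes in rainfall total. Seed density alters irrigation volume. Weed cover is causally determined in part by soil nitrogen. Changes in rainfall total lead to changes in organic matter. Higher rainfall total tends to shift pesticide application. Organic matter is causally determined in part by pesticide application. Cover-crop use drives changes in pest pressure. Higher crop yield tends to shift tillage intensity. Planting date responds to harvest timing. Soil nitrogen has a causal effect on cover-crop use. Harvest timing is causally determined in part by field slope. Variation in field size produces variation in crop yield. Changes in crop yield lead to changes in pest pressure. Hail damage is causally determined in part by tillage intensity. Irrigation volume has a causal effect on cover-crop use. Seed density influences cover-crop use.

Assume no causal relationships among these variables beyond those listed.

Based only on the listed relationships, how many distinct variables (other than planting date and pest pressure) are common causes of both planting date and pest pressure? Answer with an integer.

2

The common causes are: field slope (to planting date via field slope → harvest timing → planting date; to pest pressure via field slope → irrigation volume → cover-crop use → pest pressure); soil nitrogen (to planting date via soil nitrogen → rainfall total → organic matter → harvest timing → planting date; to pest pressure via soil nitrogen → cover-crop use → pest pressure).
Every other variable lacks a causal path to at least one of planting date and pest pressure.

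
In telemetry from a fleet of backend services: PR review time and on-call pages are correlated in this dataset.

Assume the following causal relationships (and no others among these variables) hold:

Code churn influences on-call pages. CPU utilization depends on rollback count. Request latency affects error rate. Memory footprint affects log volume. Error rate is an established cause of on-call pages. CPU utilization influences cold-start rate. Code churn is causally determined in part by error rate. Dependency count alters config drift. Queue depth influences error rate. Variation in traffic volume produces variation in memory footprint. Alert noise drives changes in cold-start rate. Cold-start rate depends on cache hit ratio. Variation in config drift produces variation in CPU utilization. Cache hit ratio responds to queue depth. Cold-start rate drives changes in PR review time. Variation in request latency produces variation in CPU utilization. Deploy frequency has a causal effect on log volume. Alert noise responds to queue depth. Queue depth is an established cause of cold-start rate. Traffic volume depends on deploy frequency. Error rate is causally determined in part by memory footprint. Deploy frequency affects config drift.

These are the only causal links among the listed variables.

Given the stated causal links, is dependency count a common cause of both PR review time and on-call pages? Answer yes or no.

Dependency count has no stated causal path to on-call pages. A confounder must cause both variables, so dependency count does not qualify.

no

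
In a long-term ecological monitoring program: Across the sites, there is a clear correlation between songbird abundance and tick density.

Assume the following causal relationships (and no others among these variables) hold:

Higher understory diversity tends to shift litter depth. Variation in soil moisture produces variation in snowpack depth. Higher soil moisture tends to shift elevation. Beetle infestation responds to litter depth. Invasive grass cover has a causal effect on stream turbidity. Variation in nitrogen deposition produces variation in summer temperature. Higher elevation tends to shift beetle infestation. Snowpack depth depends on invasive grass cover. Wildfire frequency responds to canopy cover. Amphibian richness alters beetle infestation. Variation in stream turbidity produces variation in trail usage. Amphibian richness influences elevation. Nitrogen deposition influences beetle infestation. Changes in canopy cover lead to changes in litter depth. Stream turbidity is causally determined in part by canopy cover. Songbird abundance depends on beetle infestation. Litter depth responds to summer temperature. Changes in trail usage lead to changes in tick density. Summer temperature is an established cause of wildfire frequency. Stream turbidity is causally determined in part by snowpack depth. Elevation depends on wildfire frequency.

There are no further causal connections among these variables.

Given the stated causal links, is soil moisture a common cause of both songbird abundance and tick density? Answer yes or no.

Soil moisture has a causal path to songbird abundance (soil moisture → elevation → beetle infestation → songbird abundance) and to tick density (soil moisture → snowpack depth → stream turbidity → trail usage → tick density), so it is a common cause of both — a confounder.

yes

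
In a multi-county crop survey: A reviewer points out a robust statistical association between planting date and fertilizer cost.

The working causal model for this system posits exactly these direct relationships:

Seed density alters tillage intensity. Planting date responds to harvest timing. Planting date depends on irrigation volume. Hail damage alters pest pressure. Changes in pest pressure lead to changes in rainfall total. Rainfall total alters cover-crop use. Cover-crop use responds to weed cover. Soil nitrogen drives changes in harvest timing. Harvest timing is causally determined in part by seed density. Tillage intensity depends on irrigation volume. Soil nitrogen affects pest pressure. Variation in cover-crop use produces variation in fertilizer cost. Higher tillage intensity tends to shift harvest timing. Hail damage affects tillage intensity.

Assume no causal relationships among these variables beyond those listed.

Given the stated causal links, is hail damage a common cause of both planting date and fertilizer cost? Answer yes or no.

Hail damage has a causal path to planting date (hail damage → tillage intensity → harvest timing → planting date) and to fertilizer cost (hail damage → pest pressure → rainfall total → cover-crop use → fertilizer cost), so it is a common cause of both — a confounder.

yes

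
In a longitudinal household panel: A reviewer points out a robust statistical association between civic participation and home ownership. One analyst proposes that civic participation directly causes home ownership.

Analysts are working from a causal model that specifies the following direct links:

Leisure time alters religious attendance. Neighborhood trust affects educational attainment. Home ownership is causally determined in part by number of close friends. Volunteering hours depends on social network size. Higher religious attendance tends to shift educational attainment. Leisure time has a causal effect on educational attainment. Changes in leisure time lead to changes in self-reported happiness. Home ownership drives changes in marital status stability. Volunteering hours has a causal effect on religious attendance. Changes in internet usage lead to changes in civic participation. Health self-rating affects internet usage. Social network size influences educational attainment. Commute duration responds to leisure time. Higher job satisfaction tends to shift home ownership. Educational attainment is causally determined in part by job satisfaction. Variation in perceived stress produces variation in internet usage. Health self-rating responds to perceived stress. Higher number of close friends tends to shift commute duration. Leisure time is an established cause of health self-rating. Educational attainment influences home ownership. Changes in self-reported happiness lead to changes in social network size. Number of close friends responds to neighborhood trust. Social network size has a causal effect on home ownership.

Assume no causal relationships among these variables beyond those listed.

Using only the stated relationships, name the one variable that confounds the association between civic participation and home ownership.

Leisure time has a causal path to civic participation (leisure time → health self-rating → internet usage → civic participation) and a separate causal path to home ownership (leisure time → educational attainment → home ownership), so it is a common cause of both.
No stated relationship gives civic participation a causal route to home ownership, so the correlation is explained by the shared upstream cause rather than a direct effect.

leisure time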